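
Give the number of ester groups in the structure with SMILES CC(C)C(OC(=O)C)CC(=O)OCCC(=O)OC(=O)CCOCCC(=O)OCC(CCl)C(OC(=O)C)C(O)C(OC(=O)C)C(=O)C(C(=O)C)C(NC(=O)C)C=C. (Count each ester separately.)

pendant –OC(=O)CH3: an acyloxy group → ester.
–C(=O)–O–C with C on the carbonyl side → ester.
two acyl groups sharing one oxygen, –C(=O)–O–C(=O)– → anhydride.
C–O–C with sp³ carbons on both sides and no adjacent C=O → ether.
–C(=O)–O–C with C on the carbonyl side → ester.
pendant –CH2X: halogen on sp³ carbon → alkyl halide.
pendant –OC(=O)CH3: an acyloxy group → ester.
–OH on an sp³ carbon → alcohol (secondary).
pendant –OC(=O)CH3: an acyloxy group → ester.
–C(=O)– with carbon on both sides → ketone.
pendant –COCH3: carbonyl C bonded to two carbons → ketone.
pendant –NHC(=O)CH3: N bonded to a carbonyl → amide (not amine).
C=C double bond → alkene.
Ester appears at: CH(OCOCH3), CH2COOCH2, CH2COOCH2, CH(OCOCH3), CH(OCOCH3) → 5.

5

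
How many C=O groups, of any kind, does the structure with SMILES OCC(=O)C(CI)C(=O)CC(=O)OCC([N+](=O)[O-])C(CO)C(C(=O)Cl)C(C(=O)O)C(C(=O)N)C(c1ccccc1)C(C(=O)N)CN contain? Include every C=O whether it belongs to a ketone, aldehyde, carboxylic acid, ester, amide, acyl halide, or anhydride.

CO: ketone, 1 C=O (running total 1).
CO: ketone, 1 C=O (running total 2).
CH2COOCH2: ester, 1 C=O (running total 3).
CH(COCl): acyl halide, 1 C=O (running total 4).
CH(COOH): carboxylic acid, 1 C=O (running total 5).
CH(CONH2): amide, 1 C=O (running total 6).
CH(CONH2): amide, 1 C=O (running total 7).

7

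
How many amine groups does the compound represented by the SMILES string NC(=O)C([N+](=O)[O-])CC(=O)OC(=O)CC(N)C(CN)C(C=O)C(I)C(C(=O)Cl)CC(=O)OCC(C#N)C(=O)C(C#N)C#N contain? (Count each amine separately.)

2

Reading the structure from left to right:
  H2NCO: –C(=O)NH2: carbonyl C bonded to C and to N → amide (the N is not a separate amine).
  CH(NO2): –NO2 on an sp³ carbon → nitro (the N=O is not a carbonyl).
  CH2CO-O-COCH2: two acyl groups sharing one oxygen, –C(=O)–O–C(=O)– → anhydride.
  CH(NH2): –NH2 on an sp³ carbon with no adjacent C=O → amine.
  CH(CH2NH2): pendant –CH2NH2: N on sp³ C, no adjacent C=O → amine.
  CH(CHO): pendant –CHO: carbonyl C bonded to C and H → aldehyde.
  CH(I): halogen on an sp³ carbon → alkyl halide.
  CH(COCl): pendant –C(=O)X: carbonyl C bonded to C and halogen → acyl halide.
  CH2COOCH2: –C(=O)–O–C with C on the carbonyl side → ester.
  CH(CN): pendant –C≡N: nitrile.
  CO: –C(=O)– with carbon on both sides → ketone.
  CH(CN): pendant –C≡N: nitrile.
  CN: –C≡N: carbon triple-bonded to nitrogen → nitrile.
Amine appears at: CH(NH2), CH(CH2NH2) → 2.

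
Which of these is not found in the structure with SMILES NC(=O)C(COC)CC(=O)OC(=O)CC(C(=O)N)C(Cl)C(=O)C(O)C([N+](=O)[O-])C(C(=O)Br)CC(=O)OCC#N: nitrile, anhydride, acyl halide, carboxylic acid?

carboxylic acid

acyl halide: present (CH(COBr) — pendant –C(=O)X: carbonyl C bonded to C and halogen → acyl halide).
nitrile: present (CN — –C≡N: carbon triple-bonded to nitrogen → nitrile).
anhydride: present (CH2CO-O-COCH2 — two acyl groups sharing one oxygen, –C(=O)–O–C(=O)– → anhydride).
carboxylic acid: absent. In CH2COOCH2, the acyl oxygen is bonded to carbon (–O–C), not to H, so this is an ester. In each of H2NCO and CH(CONH2), the carbonyl is bonded to nitrogen, not to –OH; that is an amide.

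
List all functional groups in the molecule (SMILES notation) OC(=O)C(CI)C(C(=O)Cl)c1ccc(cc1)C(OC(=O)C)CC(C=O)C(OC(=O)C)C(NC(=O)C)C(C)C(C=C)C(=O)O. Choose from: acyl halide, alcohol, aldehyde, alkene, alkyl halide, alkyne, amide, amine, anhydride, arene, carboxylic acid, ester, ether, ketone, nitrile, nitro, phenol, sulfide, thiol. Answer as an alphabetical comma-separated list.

acyl halide, aldehyde, alkene, alkyl halide, amide, arene, carboxylic acid, ester

–COOH: carbonyl C bonded to –OH and C → carboxylic acid (the –OH is not a separate alcohol).
pendant –CH2X: halogen on sp³ carbon → alkyl halide.
pendant –C(=O)X: carbonyl C bonded to C and halogen → acyl halide.
para-disubstituted benzene ring → arene.
pendant –OC(=O)CH3: an acyloxy group → ester.
pendant –CHO: carbonyl C bonded to C and H → aldehyde.
pendant –OC(=O)CH3: an acyloxy group → ester.
pendant –NHC(=O)CH3: N bonded to a carbonyl → amide (not amine).
pendant –CH=CH2: C=C double bond → alkene.
–COOH: carbonyl C bonded to –OH and C → carboxylic acid (the –OH is not a separate alcohol).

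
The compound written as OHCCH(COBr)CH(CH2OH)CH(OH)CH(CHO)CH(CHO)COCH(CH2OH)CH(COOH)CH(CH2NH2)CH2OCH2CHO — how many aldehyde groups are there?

Reading the structure from left to right:
  OHC: terminal –CHO: carbonyl C bonded to H and C → aldehyde.
  CH(COBr): pendant –C(=O)X: carbonyl C bonded to C and halogen → acyl halide.
  CH(CH2OH): pendant –CH2OH on an sp³ backbone C → alcohol.
  CH(OH): –OH on an sp³ carbon → alcohol (secondary).
  CH(CHO): pendant –CHO: carbonyl C bonded to C and H → aldehyde.
  CH(CHO): pendant –CHO: carbonyl C bonded to C and H → aldehyde.
  CO: –C(=O)– with carbon on both sides → ketone.
  CH(CH2OH): pendant –CH2OH on an sp³ backbone C → alcohol.
  CH(COOH): pendant –COOH: carbonyl C bonded to C and –OH → carboxylic acid.
  CH(CH2NH2): pendant –CH2NH2: N on sp³ C, no adjacent C=O → amine.
  CH2OCH2: C–O–C with sp³ carbons on both sides and no adjacent C=O → ether.
  CHO: terminal –CHO: carbonyl C bonded to H and C → aldehyde.
Aldehyde appears at: OHC, CH(CHO), CH(CHO), CHO → 4.

4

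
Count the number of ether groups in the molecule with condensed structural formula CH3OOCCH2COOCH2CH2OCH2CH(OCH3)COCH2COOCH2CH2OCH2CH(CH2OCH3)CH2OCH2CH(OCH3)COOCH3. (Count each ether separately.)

6

Taking each segment in turn:
  CH3OOC: CH3O–C(=O)–: carbonyl C bonded to C and to –OCH3 → ester (not ketone + ether).
  CH2COOCH2: –C(=O)–O–C with C on the carbonyl side → ester.
  CH2OCH2: C–O–C with sp³ carbons on both sides and no adjacent C=O → ether.
  CH(OCH3): pendant –OCH3: C–O–C with sp³ C, no adjacent C=O → ether.
  CO: –C(=O)– with carbon on both sides → ketone.
  CH2COOCH2: –C(=O)–O–C with C on the carbonyl side → ester.
  CH2OCH2: C–O–C with sp³ carbons on both sides and no adjacent C=O → ether.
  CH(CH2OCH3): pendant –CH2OCH3: C–O–C linkage → ether.
  CH2OCH2: C–O–C with sp³ carbons on both sides and no adjacent C=O → ether.
  CH(OCH3): pendant –OCH3: C–O–C with sp³ C, no adjacent C=O → ether.
  COOCH3: –C(=O)OCH3: carbonyl C bonded to C and to –OCH3 → ester (not ketone + ether).
Ether appears at: CH2OCH2, CH(OCH3), CH2OCH2, CH(CH2OCH3), CH2OCH2, CH(OCH3) → 6.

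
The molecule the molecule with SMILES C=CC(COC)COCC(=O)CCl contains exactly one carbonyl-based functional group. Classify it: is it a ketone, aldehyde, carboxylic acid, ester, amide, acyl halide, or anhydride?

The carbonyl is in the CO segment: –C(=O)– with carbon on both sides → ketone.

ketone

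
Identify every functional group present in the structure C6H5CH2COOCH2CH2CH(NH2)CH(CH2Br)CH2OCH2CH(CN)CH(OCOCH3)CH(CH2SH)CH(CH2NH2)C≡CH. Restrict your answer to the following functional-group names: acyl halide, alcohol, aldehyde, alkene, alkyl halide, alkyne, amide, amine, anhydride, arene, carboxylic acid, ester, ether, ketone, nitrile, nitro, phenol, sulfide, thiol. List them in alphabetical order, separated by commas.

C6H5– phenyl ring → arene.
–C(=O)–O–C with C on the carbonyl side → ester.
–NH2 on an sp³ carbon with no adjacent C=O → amine.
pendant –CH2X: halogen on sp³ carbon → alkyl halide.
C–O–C with sp³ carbons on both sides and no adjacent C=O → ether.
pendant –C≡N: nitrile.
pendant –OC(=O)CH3: an acyloxy group → ester.
pendant –CH2SH → thiol.
pendant –CH2NH2: N on sp³ C, no adjacent C=O → amine.
C≡C triple bond → alkyne.

alkyl halide, alkyne, amine, arene, ester, ether, nitrile, thiol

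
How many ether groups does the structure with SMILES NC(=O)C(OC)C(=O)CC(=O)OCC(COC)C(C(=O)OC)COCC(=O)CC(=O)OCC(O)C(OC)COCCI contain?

5

–C(=O)NH2: carbonyl C bonded to C and to N → amide (the N is not a separate amine).
pendant –OCH3: C–O–C with sp³ C, no adjacent C=O → ether.
–C(=O)– with carbon on both sides → ketone.
–C(=O)–O–C with C on the carbonyl side → ester.
pendant –CH2OCH3: C–O–C linkage → ether.
pendant –COOCH3: carbonyl C bonded to C and –OCH3 → ester.
C–O–C with sp³ carbons on both sides and no adjacent C=O → ether.
–C(=O)– with carbon on both sides → ketone.
–C(=O)–O–C with C on the carbonyl side → ester.
–OH on an sp³ carbon → alcohol (secondary).
pendant –OCH3: C–O–C with sp³ C, no adjacent C=O → ether.
C–O–C with sp³ carbons on both sides and no adjacent C=O → ether.
halogen on an sp³ carbon → alkyl halide.
Ether appears at: CH(OCH3), CH(CH2OCH3), CH2OCH2, CH(OCH3), CH2OCH2 → 5.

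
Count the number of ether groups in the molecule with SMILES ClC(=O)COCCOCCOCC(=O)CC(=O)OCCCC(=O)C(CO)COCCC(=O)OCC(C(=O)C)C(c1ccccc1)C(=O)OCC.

Working along the chain:
  ClCO: –C(=O)Cl: carbonyl C bonded to C and to a halogen → acyl halide (not alkyl halide).
  CH2OCH2: C–O–C with sp³ carbons on both sides and no adjacent C=O → ether.
  CH2OCH2: C–O–C with sp³ carbons on both sides and no adjacent C=O → ether.
  CH2OCH2: C–O–C with sp³ carbons on both sides and no adjacent C=O → ether.
  CO: –C(=O)– with carbon on both sides → ketone.
  CH2COOCH2: –C(=O)–O–C with C on the carbonyl side → ester.
  CO: –C(=O)– with carbon on both sides → ketone.
  CH(CH2OH): pendant –CH2OH on an sp³ backbone C → alcohol.
  CH2OCH2: C–O–C with sp³ carbons on both sides and no adjacent C=O → ether.
  CH2COOCH2: –C(=O)–O–C with C on the carbonyl side → ester.
  CH(COCH3): pendant –COCH3: carbonyl C bonded to two carbons → ketone.
  CH(C6H5): pendant –C6H5: benzene ring → arene.
  COOCH2CH3: –C(=O)OCH2CH3: carbonyl C bonded to C and to –OEt → ester.
Ether appears at: CH2OCH2, CH2OCH2, CH2OCH2, CH2OCH2 → 4.

4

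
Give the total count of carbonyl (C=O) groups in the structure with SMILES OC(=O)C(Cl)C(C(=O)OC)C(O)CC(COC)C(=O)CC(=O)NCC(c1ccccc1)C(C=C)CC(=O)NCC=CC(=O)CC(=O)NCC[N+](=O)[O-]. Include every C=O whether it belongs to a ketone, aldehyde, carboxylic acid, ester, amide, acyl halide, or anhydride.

HOOC: carboxylic acid, 1 C=O (running total 1).
CH(COOCH3): ester, 1 C=O (running total 2).
CO: ketone, 1 C=O (running total 3).
CH2CONHCH2: amide, 1 C=O (running total 4).
CH2CONHCH2: amide, 1 C=O (running total 5).
CO: ketone, 1 C=O (running total 6).
CH2CONHCH2: amide, 1 C=O (running total 7).

7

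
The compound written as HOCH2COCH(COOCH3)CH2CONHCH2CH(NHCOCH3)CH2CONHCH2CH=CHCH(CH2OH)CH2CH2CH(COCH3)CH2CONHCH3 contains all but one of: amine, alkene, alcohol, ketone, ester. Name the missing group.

amine

alcohol: present (HOCH2 — HO– on an sp³ carbon → alcohol).
alkene: present (CH=CH — C=C double bond → alkene).
ester: present (CH(COOCH3) — pendant –COOCH3: carbonyl C bonded to C and –OCH3 → ester).
ketone: present (CO — –C(=O)– with carbon on both sides → ketone).
amine: absent. In each of CH2CONHCH2, CH(NHCOCH3) and CONHCH3, the nitrogen is bonded directly to a carbonyl carbon, making it part of an amide, not a free amine.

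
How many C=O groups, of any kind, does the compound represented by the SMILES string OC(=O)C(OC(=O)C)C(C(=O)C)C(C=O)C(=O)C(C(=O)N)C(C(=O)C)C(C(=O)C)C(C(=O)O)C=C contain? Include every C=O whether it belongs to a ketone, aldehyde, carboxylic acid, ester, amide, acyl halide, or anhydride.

9

HOOC: carboxylic acid, 1 C=O (running total 1).
CH(OCOCH3): ester, 1 C=O (running total 2).
CH(COCH3): ketone, 1 C=O (running total 3).
CH(CHO): aldehyde, 1 C=O (running total 4).
CO: ketone, 1 C=O (running total 5).
CH(CONH2): amide, 1 C=O (running total 6).
CH(COCH3): ketone, 1 C=O (running total 7).
CH(COCH3): ketone, 1 C=O (running total 8).
CH(COOH): carboxylic acid, 1 C=O (running total 9).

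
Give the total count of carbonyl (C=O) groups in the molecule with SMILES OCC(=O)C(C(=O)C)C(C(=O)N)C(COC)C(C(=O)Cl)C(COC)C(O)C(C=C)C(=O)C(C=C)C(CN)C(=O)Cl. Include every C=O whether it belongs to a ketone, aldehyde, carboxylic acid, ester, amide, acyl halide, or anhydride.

6

CO: ketone, 1 C=O (running total 1).
CH(COCH3): ketone, 1 C=O (running total 2).
CH(CONH2): amide, 1 C=O (running total 3).
CH(COCl): acyl halide, 1 C=O (running total 4).
CO: ketone, 1 C=O (running total 5).
COCl: acyl halide, 1 C=O (running total 6).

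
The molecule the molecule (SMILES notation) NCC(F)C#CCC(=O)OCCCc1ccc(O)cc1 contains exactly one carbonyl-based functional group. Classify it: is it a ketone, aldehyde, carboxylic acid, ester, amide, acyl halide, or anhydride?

ester

The carbonyl is in the CH2COOCH2 segment: –C(=O)–O–C with C on the carbonyl side → ester.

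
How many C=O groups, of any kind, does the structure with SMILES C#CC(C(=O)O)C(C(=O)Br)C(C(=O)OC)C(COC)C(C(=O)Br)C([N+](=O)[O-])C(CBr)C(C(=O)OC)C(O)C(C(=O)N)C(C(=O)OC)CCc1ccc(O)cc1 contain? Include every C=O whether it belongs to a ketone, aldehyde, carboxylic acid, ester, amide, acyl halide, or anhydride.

CH(COOH): carboxylic acid, 1 C=O (running total 1).
CH(COBr): acyl halide, 1 C=O (running total 2).
CH(COOCH3): ester, 1 C=O (running total 3).
CH(COBr): acyl halide, 1 C=O (running total 4).
CH(COOCH3): ester, 1 C=O (running total 5).
CH(CONH2): amide, 1 C=O (running total 6).
CH(COOCH3): ester, 1 C=O (running total 7).

7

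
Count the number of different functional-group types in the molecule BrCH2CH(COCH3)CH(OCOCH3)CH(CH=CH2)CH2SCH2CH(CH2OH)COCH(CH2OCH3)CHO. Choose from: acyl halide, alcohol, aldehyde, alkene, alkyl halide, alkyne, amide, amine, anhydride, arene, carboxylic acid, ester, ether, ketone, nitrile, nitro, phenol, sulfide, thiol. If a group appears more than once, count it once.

halogen on an sp³ carbon → alkyl halide.
pendant –COCH3: carbonyl C bonded to two carbons → ketone.
pendant –OC(=O)CH3: an acyloxy group → ester.
pendant –CH=CH2: C=C double bond → alkene.
C–S–C linkage → sulfide (thioether).
pendant –CH2OH on an sp³ backbone C → alcohol.
–C(=O)– with carbon on both sides → ketone.
pendant –CH2OCH3: C–O–C linkage → ether.
terminal –CHO: carbonyl C bonded to H and C → aldehyde.
Distinct types present: alcohol, aldehyde, alkene, alkyl halide, ester, ether, ketone, sulfide.

8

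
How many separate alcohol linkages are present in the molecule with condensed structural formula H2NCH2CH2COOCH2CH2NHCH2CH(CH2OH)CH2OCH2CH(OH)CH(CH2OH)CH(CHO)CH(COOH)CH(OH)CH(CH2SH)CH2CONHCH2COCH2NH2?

Working along the chain:
  H2NCH2: –NH2 on an sp³ carbon with no adjacent C=O → amine.
  CH2COOCH2: –C(=O)–O–C with C on the carbonyl side → ester.
  CH2NHCH2: C–N–C with sp³ carbons and no adjacent C=O → amine (secondary).
  CH(CH2OH): pendant –CH2OH on an sp³ backbone C → alcohol.
  CH2OCH2: C–O–C with sp³ carbons on both sides and no adjacent C=O → ether.
  CH(OH): –OH on an sp³ carbon → alcohol (secondary).
  CH(CH2OH): pendant –CH2OH on an sp³ backbone C → alcohol.
  CH(CHO): pendant –CHO: carbonyl C bonded to C and H → aldehyde.
  CH(COOH): pendant –COOH: carbonyl C bonded to C and –OH → carboxylic acid.
  CH(OH): –OH on an sp³ carbon → alcohol (secondary).
  CH(CH2SH): pendant –CH2SH → thiol.
  CH2CONHCH2: –C(=O)–N– linkage → amide (the N is not an amine).
  CO: –C(=O)– with carbon on both sides → ketone.
  CH2NH2: –NH2 on an sp³ carbon with no adjacent C=O → amine.
Alcohol appears at: CH(CH2OH), CH(OH), CH(CH2OH), CH(OH) → 4.

4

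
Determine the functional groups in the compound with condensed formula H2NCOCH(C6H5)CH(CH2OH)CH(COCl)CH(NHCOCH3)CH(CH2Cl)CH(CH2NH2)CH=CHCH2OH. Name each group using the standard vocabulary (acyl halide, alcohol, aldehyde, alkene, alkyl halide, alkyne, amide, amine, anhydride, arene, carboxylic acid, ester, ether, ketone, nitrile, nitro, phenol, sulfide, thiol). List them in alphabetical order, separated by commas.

Taking each segment in turn:
  H2NCO: –C(=O)NH2: carbonyl C bonded to C and to N → amide (the N is not a separate amine).
  CH(C6H5): pendant –C6H5: benzene ring → arene.
  CH(CH2OH): pendant –CH2OH on an sp³ backbone C → alcohol.
  CH(COCl): pendant –C(=O)X: carbonyl C bonded to C and halogen → acyl halide.
  CH(NHCOCH3): pendant –NHC(=O)CH3: N bonded to a carbonyl → amide (not amine).
  CH(CH2Cl): pendant –CH2X: halogen on sp³ carbon → alkyl halide.
  CH(CH2NH2): pendant –CH2NH2: N on sp³ C, no adjacent C=O → amine.
  CH=CH: C=C double bond → alkene.
  CH2OH: –OH on an sp³ carbon → alcohol.

acyl halide, alcohol, alkene, alkyl halide, amide, amine, arene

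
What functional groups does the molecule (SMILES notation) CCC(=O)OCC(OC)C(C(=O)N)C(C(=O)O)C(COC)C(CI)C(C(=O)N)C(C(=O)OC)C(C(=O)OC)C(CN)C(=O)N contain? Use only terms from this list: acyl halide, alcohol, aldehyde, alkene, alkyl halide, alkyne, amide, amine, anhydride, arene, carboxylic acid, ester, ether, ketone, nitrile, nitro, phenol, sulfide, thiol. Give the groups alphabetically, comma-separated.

–C(=O)–O–C with C on the carbonyl side → ester.
pendant –OCH3: C–O–C with sp³ C, no adjacent C=O → ether.
pendant –CONH2: carbonyl C bonded to C and N → amide.
pendant –COOH: carbonyl C bonded to C and –OH → carboxylic acid.
pendant –CH2OCH3: C–O–C linkage → ether.
pendant –CH2X: halogen on sp³ carbon → alkyl halide.
pendant –CONH2: carbonyl C bonded to C and N → amide.
pendant –COOCH3: carbonyl C bonded to C and –OCH3 → ester.
pendant –COOCH3: carbonyl C bonded to C and –OCH3 → ester.
pendant –CH2NH2: N on sp³ C, no adjacent C=O → amine.
–C(=O)NH2: carbonyl C bonded to C and to N → amide (the N is not a separate amine).

alkyl halide, amide, amine, carboxylic acid, ester, ether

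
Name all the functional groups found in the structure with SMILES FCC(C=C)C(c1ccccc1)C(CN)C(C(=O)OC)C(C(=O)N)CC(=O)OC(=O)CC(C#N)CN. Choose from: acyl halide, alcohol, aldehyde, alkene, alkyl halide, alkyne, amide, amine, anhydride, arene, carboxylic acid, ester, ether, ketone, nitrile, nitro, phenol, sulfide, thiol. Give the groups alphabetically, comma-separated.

halogen on an sp³ carbon → alkyl halide.
pendant –CH=CH2: C=C double bond → alkene.
pendant –C6H5: benzene ring → arene.
pendant –CH2NH2: N on sp³ C, no adjacent C=O → amine.
pendant –COOCH3: carbonyl C bonded to C and –OCH3 → ester.
pendant –CONH2: carbonyl C bonded to C and N → amide.
two acyl groups sharing one oxygen, –C(=O)–O–C(=O)– → anhydride.
pendant –C≡N: nitrile.
–NH2 on an sp³ carbon with no adjacent C=O → amine.

alkene, alkyl halide, amide, amine, anhydride, arene, ester, nitrile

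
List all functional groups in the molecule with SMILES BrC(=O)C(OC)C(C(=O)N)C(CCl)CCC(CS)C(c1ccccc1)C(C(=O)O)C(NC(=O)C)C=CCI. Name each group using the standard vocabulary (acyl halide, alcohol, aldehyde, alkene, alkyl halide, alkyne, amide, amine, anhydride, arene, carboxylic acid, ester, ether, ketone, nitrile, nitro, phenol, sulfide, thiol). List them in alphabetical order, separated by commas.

acyl halide, alkene, alkyl halide, amide, arene, carboxylic acid, ether, thiol

Working along the chain:
  BrCO: –C(=O)Br: carbonyl C bonded to C and to a halogen → acyl halide (not alkyl halide).
  CH(OCH3): pendant –OCH3: C–O–C with sp³ C, no adjacent C=O → ether.
  CH(CONH2): pendant –CONH2: carbonyl C bonded to C and N → amide.
  CH(CH2Cl): pendant –CH2X: halogen on sp³ carbon → alkyl halide.
  CH(CH2SH): pendant –CH2SH → thiol.
  CH(C6H5): pendant –C6H5: benzene ring → arene.
  CH(COOH): pendant –COOH: carbonyl C bonded to C and –OH → carboxylic acid.
  CH(NHCOCH3): pendant –NHC(=O)CH3: N bonded to a carbonyl → amide (not amine).
  CH=CH: C=C double bond → alkene.
  CH2I: halogen on an sp³ carbon → alkyl halide.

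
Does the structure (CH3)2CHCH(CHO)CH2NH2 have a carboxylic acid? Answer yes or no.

no

pendant –CHO: carbonyl C bonded to C and H → aldehyde.
–NH2 on an sp³ carbon with no adjacent C=O → amine.
The groups actually present are: aldehyde, amine.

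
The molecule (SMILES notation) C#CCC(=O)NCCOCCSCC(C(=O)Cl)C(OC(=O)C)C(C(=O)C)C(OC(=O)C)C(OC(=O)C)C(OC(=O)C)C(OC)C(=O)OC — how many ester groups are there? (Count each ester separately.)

Reading the structure from left to right:
  HC≡C: C≡C triple bond → alkyne.
  CH2CONHCH2: –C(=O)–N– linkage → amide (the N is not an amine).
  CH2OCH2: C–O–C with sp³ carbons on both sides and no adjacent C=O → ether.
  CH2SCH2: C–S–C linkage → sulfide (thioether).
  CH(COCl): pendant –C(=O)X: carbonyl C bonded to C and halogen → acyl halide.
  CH(OCOCH3): pendant –OC(=O)CH3: an acyloxy group → ester.
  CH(COCH3): pendant –COCH3: carbonyl C bonded to two carbons → ketone.
  CH(OCOCH3): pendant –OC(=O)CH3: an acyloxy group → ester.
  CH(OCOCH3): pendant –OC(=O)CH3: an acyloxy group → ester.
  CH(OCOCH3): pendant –OC(=O)CH3: an acyloxy group → ester.
  CH(OCH3): pendant –OCH3: C–O–C with sp³ C, no adjacent C=O → ether.
  COOCH3: –C(=O)OCH3: carbonyl C bonded to C and to –OCH3 → ester (not ketone + ether).
Ester appears at: CH(OCOCH3), CH(OCOCH3), CH(OCOCH3), CH(OCOCH3), COOCH3 → 5.

5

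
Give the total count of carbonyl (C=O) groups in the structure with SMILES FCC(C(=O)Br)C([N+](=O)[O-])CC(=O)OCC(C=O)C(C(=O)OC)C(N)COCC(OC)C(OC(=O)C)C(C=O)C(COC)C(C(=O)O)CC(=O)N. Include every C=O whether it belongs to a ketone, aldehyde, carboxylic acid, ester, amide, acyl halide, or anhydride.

CH(COBr): acyl halide, 1 C=O (running total 1).
CH2COOCH2: ester, 1 C=O (running total 2).
CH(CHO): aldehyde, 1 C=O (running total 3).
CH(COOCH3): ester, 1 C=O (running total 4).
CH(OCOCH3): ester, 1 C=O (running total 5).
CH(CHO): aldehyde, 1 C=O (running total 6).
CH(COOH): carboxylic acid, 1 C=O (running total 7).
CONH2: amide, 1 C=O (running total 8).

8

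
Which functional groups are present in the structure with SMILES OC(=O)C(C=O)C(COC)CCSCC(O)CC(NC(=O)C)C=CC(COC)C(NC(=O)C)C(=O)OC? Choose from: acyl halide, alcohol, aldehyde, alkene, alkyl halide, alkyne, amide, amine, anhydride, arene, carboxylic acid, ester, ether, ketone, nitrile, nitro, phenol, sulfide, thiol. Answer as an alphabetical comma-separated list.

alcohol, aldehyde, alkene, amide, carboxylic acid, ester, ether, sulfide

Taking each segment in turn:
  HOOC: –COOH: carbonyl C bonded to –OH and C → carboxylic acid (the –OH is not a separate alcohol).
  CH(CHO): pendant –CHO: carbonyl C bonded to C and H → aldehyde.
  CH(CH2OCH3): pendant –CH2OCH3: C–O–C linkage → ether.
  CH2SCH2: C–S–C linkage → sulfide (thioether).
  CH(OH): –OH on an sp³ carbon → alcohol (secondary).
  CH(NHCOCH3): pendant –NHC(=O)CH3: N bonded to a carbonyl → amide (not amine).
  CH=CH: C=C double bond → alkene.
  CH(CH2OCH3): pendant –CH2OCH3: C–O–C linkage → ether.
  CH(NHCOCH3): pendant –NHC(=O)CH3: N bonded to a carbonyl → amide (not amine).
  COOCH3: –C(=O)OCH3: carbonyl C bonded to C and to –OCH3 → ester (not ketone + ether).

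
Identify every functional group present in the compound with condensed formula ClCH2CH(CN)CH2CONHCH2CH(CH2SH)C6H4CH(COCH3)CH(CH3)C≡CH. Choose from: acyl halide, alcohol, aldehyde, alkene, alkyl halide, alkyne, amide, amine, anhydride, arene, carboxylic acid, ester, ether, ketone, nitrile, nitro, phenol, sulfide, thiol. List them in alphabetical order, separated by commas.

Taking each segment in turn:
  ClCH2: halogen on an sp³ carbon → alkyl halide.
  CH(CN): pendant –C≡N: nitrile.
  CH2CONHCH2: –C(=O)–N– linkage → amide (the N is not an amine).
  CH(CH2SH): pendant –CH2SH → thiol.
  C6H4: para-disubstituted benzene ring → arene.
  CH(COCH3): pendant –COCH3: carbonyl C bonded to two carbons → ketone.
  C≡CH: C≡C triple bond → alkyne.

alkyl halide, alkyne, amide, arene, ketone, nitrile, thiol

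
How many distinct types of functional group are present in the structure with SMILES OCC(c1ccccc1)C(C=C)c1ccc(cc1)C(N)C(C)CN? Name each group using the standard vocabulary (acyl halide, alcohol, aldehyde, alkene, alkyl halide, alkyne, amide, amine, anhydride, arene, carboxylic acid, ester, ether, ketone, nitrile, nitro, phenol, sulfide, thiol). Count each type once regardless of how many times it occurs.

HO– on an sp³ carbon → alcohol.
pendant –C6H5: benzene ring → arene.
pendant –CH=CH2: C=C double bond → alkene.
para-disubstituted benzene ring → arene.
–NH2 on an sp³ carbon with no adjacent C=O → amine.
–NH2 on an sp³ carbon with no adjacent C=O → amine.
Distinct types present: alcohol, alkene, amine, arene.

4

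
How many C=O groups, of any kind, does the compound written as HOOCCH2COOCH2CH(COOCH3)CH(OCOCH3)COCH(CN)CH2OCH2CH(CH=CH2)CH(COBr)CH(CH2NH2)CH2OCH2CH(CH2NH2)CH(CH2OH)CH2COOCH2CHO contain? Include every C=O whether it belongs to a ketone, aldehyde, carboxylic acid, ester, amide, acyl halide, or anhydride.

8

HOOC: carboxylic acid, 1 C=O (running total 1).
CH2COOCH2: ester, 1 C=O (running total 2).
CH(COOCH3): ester, 1 C=O (running total 3).
CH(OCOCH3): ester, 1 C=O (running total 4).
CO: ketone, 1 C=O (running total 5).
CH(COBr): acyl halide, 1 C=O (running total 6).
CH2COOCH2: ester, 1 C=O (running total 7).
CHO: aldehyde, 1 C=O (running total 8).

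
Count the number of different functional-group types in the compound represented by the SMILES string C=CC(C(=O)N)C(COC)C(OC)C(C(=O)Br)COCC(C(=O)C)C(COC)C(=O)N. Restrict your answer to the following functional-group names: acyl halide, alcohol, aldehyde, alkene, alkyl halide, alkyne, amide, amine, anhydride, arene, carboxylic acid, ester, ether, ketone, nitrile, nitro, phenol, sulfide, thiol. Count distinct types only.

5

C=C double bond → alkene.
pendant –CONH2: carbonyl C bonded to C and N → amide.
pendant –CH2OCH3: C–O–C linkage → ether.
pendant –OCH3: C–O–C with sp³ C, no adjacent C=O → ether.
pendant –C(=O)X: carbonyl C bonded to C and halogen → acyl halide.
C–O–C with sp³ carbons on both sides and no adjacent C=O → ether.
pendant –COCH3: carbonyl C bonded to two carbons → ketone.
pendant –CH2OCH3: C–O–C linkage → ether.
–C(=O)NH2: carbonyl C bonded to C and to N → amide (the N is not a separate amine).
Distinct types present: acyl halide, alkene, amide, ether, ketone.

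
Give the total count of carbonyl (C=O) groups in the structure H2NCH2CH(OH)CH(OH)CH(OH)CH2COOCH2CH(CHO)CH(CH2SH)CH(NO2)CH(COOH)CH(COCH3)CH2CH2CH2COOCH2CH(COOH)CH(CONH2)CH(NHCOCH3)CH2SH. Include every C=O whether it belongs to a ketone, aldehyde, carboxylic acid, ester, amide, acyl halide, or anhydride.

8

CH2COOCH2: ester, 1 C=O (running total 1).
CH(CHO): aldehyde, 1 C=O (running total 2).
CH(COOH): carboxylic acid, 1 C=O (running total 3).
CH(COCH3): ketone, 1 C=O (running total 4).
CH2COOCH2: ester, 1 C=O (running total 5).
CH(COOH): carboxylic acid, 1 C=O (running total 6).
CH(CONH2): amide, 1 C=O (running total 7).
CH(NHCOCH3): amide, 1 C=O (running total 8).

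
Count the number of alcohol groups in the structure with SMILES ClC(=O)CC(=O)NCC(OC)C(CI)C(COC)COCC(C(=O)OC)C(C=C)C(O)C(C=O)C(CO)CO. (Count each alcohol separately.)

Working along the chain:
  ClCO: –C(=O)Cl: carbonyl C bonded to C and to a halogen → acyl halide (not alkyl halide).
  CH2CONHCH2: –C(=O)–N– linkage → amide (the N is not an amine).
  CH(OCH3): pendant –OCH3: C–O–C with sp³ C, no adjacent C=O → ether.
  CH(CH2I): pendant –CH2X: halogen on sp³ carbon → alkyl halide.
  CH(CH2OCH3): pendant –CH2OCH3: C–O–C linkage → ether.
  CH2OCH2: C–O–C with sp³ carbons on both sides and no adjacent C=O → ether.
  CH(COOCH3): pendant –COOCH3: carbonyl C bonded to C and –OCH3 → ester.
  CH(CH=CH2): pendant –CH=CH2: C=C double bond → alkene.
  CH(OH): –OH on an sp³ carbon → alcohol (secondary).
  CH(CHO): pendant –CHO: carbonyl C bonded to C and H → aldehyde.
  CH(CH2OH): pendant –CH2OH on an sp³ backbone C → alcohol.
  CH2OH: –OH on an sp³ carbon → alcohol.
Alcohol appears at: CH(OH), CH(CH2OH), CH2OH → 3.

3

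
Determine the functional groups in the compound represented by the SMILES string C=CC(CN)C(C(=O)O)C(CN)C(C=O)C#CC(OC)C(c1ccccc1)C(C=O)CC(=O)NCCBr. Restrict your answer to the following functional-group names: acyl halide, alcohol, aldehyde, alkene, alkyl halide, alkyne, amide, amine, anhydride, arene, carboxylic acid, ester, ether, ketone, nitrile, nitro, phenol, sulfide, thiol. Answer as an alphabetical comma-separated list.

Reading the structure from left to right:
  CH2=CH: C=C double bond → alkene.
  CH(CH2NH2): pendant –CH2NH2: N on sp³ C, no adjacent C=O → amine.
  CH(COOH): pendant –COOH: carbonyl C bonded to C and –OH → carboxylic acid.
  CH(CH2NH2): pendant –CH2NH2: N on sp³ C, no adjacent C=O → amine.
  CH(CHO): pendant –CHO: carbonyl C bonded to C and H → aldehyde.
  C≡C: C≡C triple bond → alkyne.
  CH(OCH3): pendant –OCH3: C–O–C with sp³ C, no adjacent C=O → ether.
  CH(C6H5): pendant –C6H5: benzene ring → arene.
  CH(CHO): pendant –CHO: carbonyl C bonded to C and H → aldehyde.
  CH2CONHCH2: –C(=O)–N– linkage → amide (the N is not an amine).
  CH2Br: halogen on an sp³ carbon → alkyl halide.

aldehyde, alkene, alkyl halide, alkyne, amide, amine, arene, carboxylic acid, ether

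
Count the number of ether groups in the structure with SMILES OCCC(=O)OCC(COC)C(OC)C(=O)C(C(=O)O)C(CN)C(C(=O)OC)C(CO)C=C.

Taking each segment in turn:
  HOCH2: HO– on an sp³ carbon → alcohol.
  CH2COOCH2: –C(=O)–O–C with C on the carbonyl side → ester.
  CH(CH2OCH3): pendant –CH2OCH3: C–O–C linkage → ether.
  CH(OCH3): pendant –OCH3: C–O–C with sp³ C, no adjacent C=O → ether.
  CO: –C(=O)– with carbon on both sides → ketone.
  CH(COOH): pendant –COOH: carbonyl C bonded to C and –OH → carboxylic acid.
  CH(CH2NH2): pendant –CH2NH2: N on sp³ C, no adjacent C=O → amine.
  CH(COOCH3): pendant –COOCH3: carbonyl C bonded to C and –OCH3 → ester.
  CH(CH2OH): pendant –CH2OH on an sp³ backbone C → alcohol.
  CH=CH2: C=C double bond → alkene.
Ether appears at: CH(CH2OCH3), CH(OCH3) → 2.

2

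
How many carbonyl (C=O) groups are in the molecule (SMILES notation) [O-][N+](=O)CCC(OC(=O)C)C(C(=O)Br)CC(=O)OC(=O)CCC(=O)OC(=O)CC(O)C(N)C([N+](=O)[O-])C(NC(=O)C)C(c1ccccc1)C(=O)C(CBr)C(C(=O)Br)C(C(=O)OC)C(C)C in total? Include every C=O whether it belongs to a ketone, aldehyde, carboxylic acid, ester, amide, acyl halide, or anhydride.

10

CH(OCOCH3): ester, 1 C=O (running total 1).
CH(COBr): acyl halide, 1 C=O (running total 2).
CH2CO-O-COCH2: anhydride, 2 C=O (running total 4).
CH2CO-O-COCH2: anhydride, 2 C=O (running total 6).
CH(NHCOCH3): amide, 1 C=O (running total 7).
CO: ketone, 1 C=O (running total 8).
CH(COBr): acyl halide, 1 C=O (running total 9).
CH(COOCH3): ester, 1 C=O (running total 10).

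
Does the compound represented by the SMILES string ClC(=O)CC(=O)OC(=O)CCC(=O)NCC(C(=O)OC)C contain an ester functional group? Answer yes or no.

Working along the chain:
  ClCO: –C(=O)Cl: carbonyl C bonded to C and to a halogen → acyl halide (not alkyl halide).
  CH2CO-O-COCH2: two acyl groups sharing one oxygen, –C(=O)–O–C(=O)– → anhydride.
  CH2CONHCH2: –C(=O)–N– linkage → amide (the N is not an amine).
  CH(COOCH3): pendant –COOCH3: carbonyl C bonded to C and –OCH3 → ester.
The CH(COOCH3) segment supplies the ester: pendant –COOCH3: carbonyl C bonded to C and –OCH3 → ester.

yes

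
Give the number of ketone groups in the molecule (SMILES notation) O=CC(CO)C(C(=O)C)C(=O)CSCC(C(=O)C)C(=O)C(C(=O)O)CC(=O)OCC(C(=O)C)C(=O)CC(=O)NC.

6

Taking each segment in turn:
  OHC: terminal –CHO: carbonyl C bonded to H and C → aldehyde.
  CH(CH2OH): pendant –CH2OH on an sp³ backbone C → alcohol.
  CH(COCH3): pendant –COCH3: carbonyl C bonded to two carbons → ketone.
  CO: –C(=O)– with carbon on both sides → ketone.
  CH2SCH2: C–S–C linkage → sulfide (thioether).
  CH(COCH3): pendant –COCH3: carbonyl C bonded to two carbons → ketone.
  CO: –C(=O)– with carbon on both sides → ketone.
  CH(COOH): pendant –COOH: carbonyl C bonded to C and –OH → carboxylic acid.
  CH2COOCH2: –C(=O)–O–C with C on the carbonyl side → ester.
  CH(COCH3): pendant –COCH3: carbonyl C bonded to two carbons → ketone.
  CO: –C(=O)– with carbon on both sides → ketone.
  CONHCH3: –C(=O)NHCH3: carbonyl C bonded to C and to N → amide (the N is not an amine).
Ketone appears at: CH(COCH3), CO, CH(COCH3), CO, CH(COCH3), CO → 6.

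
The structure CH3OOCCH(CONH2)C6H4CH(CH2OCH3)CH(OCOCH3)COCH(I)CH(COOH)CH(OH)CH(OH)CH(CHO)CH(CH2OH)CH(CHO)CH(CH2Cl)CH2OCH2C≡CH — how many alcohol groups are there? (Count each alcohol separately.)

Taking each segment in turn:
  CH3OOC: CH3O–C(=O)–: carbonyl C bonded to C and to –OCH3 → ester (not ketone + ether).
  CH(CONH2): pendant –CONH2: carbonyl C bonded to C and N → amide.
  C6H4: para-disubstituted benzene ring → arene.
  CH(CH2OCH3): pendant –CH2OCH3: C–O–C linkage → ether.
  CH(OCOCH3): pendant –OC(=O)CH3: an acyloxy group → ester.
  CO: –C(=O)– with carbon on both sides → ketone.
  CH(I): halogen on an sp³ carbon → alkyl halide.
  CH(COOH): pendant –COOH: carbonyl C bonded to C and –OH → carboxylic acid.
  CH(OH): –OH on an sp³ carbon → alcohol (secondary).
  CH(OH): –OH on an sp³ carbon → alcohol (secondary).
  CH(CHO): pendant –CHO: carbonyl C bonded to C and H → aldehyde.
  CH(CH2OH): pendant –CH2OH on an sp³ backbone C → alcohol.
  CH(CHO): pendant –CHO: carbonyl C bonded to C and H → aldehyde.
  CH(CH2Cl): pendant –CH2X: halogen on sp³ carbon → alkyl halide.
  CH2OCH2: C–O–C with sp³ carbons on both sides and no adjacent C=O → ether.
  C≡CH: C≡C triple bond → alkyne.
Alcohol appears at: CH(OH), CH(OH), CH(CH2OH) → 3.

3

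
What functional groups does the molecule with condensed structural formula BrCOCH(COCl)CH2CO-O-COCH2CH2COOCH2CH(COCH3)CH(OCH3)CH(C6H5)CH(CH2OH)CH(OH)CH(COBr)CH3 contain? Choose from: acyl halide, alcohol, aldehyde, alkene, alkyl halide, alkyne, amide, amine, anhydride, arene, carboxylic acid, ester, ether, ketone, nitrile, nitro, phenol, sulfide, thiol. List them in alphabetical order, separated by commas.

Reading the structure from left to right:
  BrCO: –C(=O)Br: carbonyl C bonded to C and to a halogen → acyl halide (not alkyl halide).
  CH(COCl): pendant –C(=O)X: carbonyl C bonded to C and halogen → acyl halide.
  CH2CO-O-COCH2: two acyl groups sharing one oxygen, –C(=O)–O–C(=O)– → anhydride.
  CH2COOCH2: –C(=O)–O–C with C on the carbonyl side → ester.
  CH(COCH3): pendant –COCH3: carbonyl C bonded to two carbons → ketone.
  CH(OCH3): pendant –OCH3: C–O–C with sp³ C, no adjacent C=O → ether.
  CH(C6H5): pendant –C6H5: benzene ring → arene.
  CH(CH2OH): pendant –CH2OH on an sp³ backbone C → alcohol.
  CH(OH): –OH on an sp³ carbon → alcohol (secondary).
  CH(COBr): pendant –C(=O)X: carbonyl C bonded to C and halogen → acyl halide.

acyl halide, alcohol, anhydride, arene, ester, ether, ketone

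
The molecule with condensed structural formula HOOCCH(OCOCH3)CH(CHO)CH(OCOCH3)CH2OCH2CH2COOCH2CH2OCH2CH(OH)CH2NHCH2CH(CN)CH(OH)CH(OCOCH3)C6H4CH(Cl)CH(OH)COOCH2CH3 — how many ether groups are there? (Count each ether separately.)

2

Taking each segment in turn:
  HOOC: –COOH: carbonyl C bonded to –OH and C → carboxylic acid (the –OH is not a separate alcohol).
  CH(OCOCH3): pendant –OC(=O)CH3: an acyloxy group → ester.
  CH(CHO): pendant –CHO: carbonyl C bonded to C and H → aldehyde.
  CH(OCOCH3): pendant –OC(=O)CH3: an acyloxy group → ester.
  CH2OCH2: C–O–C with sp³ carbons on both sides and no adjacent C=O → ether.
  CH2COOCH2: –C(=O)–O–C with C on the carbonyl side → ester.
  CH2OCH2: C–O–C with sp³ carbons on both sides and no adjacent C=O → ether.
  CH(OH): –OH on an sp³ carbon → alcohol (secondary).
  CH2NHCH2: C–N–C with sp³ carbons and no adjacent C=O → amine (secondary).
  CH(CN): pendant –C≡N: nitrile.
  CH(OH): –OH on an sp³ carbon → alcohol (secondary).
  CH(OCOCH3): pendant –OC(=O)CH3: an acyloxy group → ester.
  C6H4: para-disubstituted benzene ring → arene.
  CH(Cl): halogen on an sp³ carbon → alkyl halide.
  CH(OH): –OH on an sp³ carbon → alcohol (secondary).
  COOCH2CH3: –C(=O)OCH2CH3: carbonyl C bonded to C and to –OEt → ester.
Ether appears at: CH2OCH2, CH2OCH2 → 2.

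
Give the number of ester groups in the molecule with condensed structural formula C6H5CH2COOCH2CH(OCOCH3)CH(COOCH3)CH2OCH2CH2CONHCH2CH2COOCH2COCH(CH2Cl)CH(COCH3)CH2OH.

4

C6H5– phenyl ring → arene.
–C(=O)–O–C with C on the carbonyl side → ester.
pendant –OC(=O)CH3: an acyloxy group → ester.
pendant –COOCH3: carbonyl C bonded to C and –OCH3 → ester.
C–O–C with sp³ carbons on both sides and no adjacent C=O → ether.
–C(=O)–N– linkage → amide (the N is not an amine).
–C(=O)–O–C with C on the carbonyl side → ester.
–C(=O)– with carbon on both sides → ketone.
pendant –CH2X: halogen on sp³ carbon → alkyl halide.
pendant –COCH3: carbonyl C bonded to two carbons → ketone.
–OH on an sp³ carbon → alcohol.
Ester appears at: CH2COOCH2, CH(OCOCH3), CH(COOCH3), CH2COOCH2 → 4.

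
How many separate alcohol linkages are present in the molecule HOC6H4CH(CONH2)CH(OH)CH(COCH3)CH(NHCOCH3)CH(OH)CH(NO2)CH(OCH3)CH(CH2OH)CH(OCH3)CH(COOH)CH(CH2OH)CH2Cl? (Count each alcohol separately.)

4

–OH attached directly to an aromatic ring → phenol (not alcohol); the ring itself is an arene.
pendant –CONH2: carbonyl C bonded to C and N → amide.
–OH on an sp³ carbon → alcohol (secondary).
pendant –COCH3: carbonyl C bonded to two carbons → ketone.
pendant –NHC(=O)CH3: N bonded to a carbonyl → amide (not amine).
–OH on an sp³ carbon → alcohol (secondary).
–NO2 on an sp³ carbon → nitro (the N=O is not a carbonyl).
pendant –OCH3: C–O–C with sp³ C, no adjacent C=O → ether.
pendant –CH2OH on an sp³ backbone C → alcohol.
pendant –OCH3: C–O–C with sp³ C, no adjacent C=O → ether.
pendant –COOH: carbonyl C bonded to C and –OH → carboxylic acid.
pendant –CH2OH on an sp³ backbone C → alcohol.
halogen on an sp³ carbon → alkyl halide.
Alcohol appears at: CH(OH), CH(OH), CH(CH2OH), CH(CH2OH) → 4.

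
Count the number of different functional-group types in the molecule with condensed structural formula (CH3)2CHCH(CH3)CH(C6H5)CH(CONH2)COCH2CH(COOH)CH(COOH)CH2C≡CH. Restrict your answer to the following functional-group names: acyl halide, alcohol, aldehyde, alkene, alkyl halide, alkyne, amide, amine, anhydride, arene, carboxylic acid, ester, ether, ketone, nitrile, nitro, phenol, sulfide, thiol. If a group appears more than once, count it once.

Taking each segment in turn:
  CH(C6H5): pendant –C6H5: benzene ring → arene.
  CH(CONH2): pendant –CONH2: carbonyl C bonded to C and N → amide.
  CO: –C(=O)– with carbon on both sides → ketone.
  CH(COOH): pendant –COOH: carbonyl C bonded to C and –OH → carboxylic acid.
  CH(COOH): pendant –COOH: carbonyl C bonded to C and –OH → carboxylic acid.
  C≡CH: C≡C triple bond → alkyne.
Distinct types present: alkyne, amide, arene, carboxylic acid, ketone.

5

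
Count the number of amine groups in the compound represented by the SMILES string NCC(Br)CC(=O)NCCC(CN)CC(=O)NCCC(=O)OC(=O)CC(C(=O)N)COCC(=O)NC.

Taking each segment in turn:
  H2NCH2: –NH2 on an sp³ carbon with no adjacent C=O → amine.
  CH(Br): halogen on an sp³ carbon → alkyl halide.
  CH2CONHCH2: –C(=O)–N– linkage → amide (the N is not an amine).
  CH(CH2NH2): pendant –CH2NH2: N on sp³ C, no adjacent C=O → amine.
  CH2CONHCH2: –C(=O)–N– linkage → amide (the N is not an amine).
  CH2CO-O-COCH2: two acyl groups sharing one oxygen, –C(=O)–O–C(=O)– → anhydride.
  CH(CONH2): pendant –CONH2: carbonyl C bonded to C and N → amide.
  CH2OCH2: C–O–C with sp³ carbons on both sides and no adjacent C=O → ether.
  CONHCH3: –C(=O)NHCH3: carbonyl C bonded to C and to N → amide (the N is not an amine).
Amine appears at: H2NCH2, CH(CH2NH2) → 2.

2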